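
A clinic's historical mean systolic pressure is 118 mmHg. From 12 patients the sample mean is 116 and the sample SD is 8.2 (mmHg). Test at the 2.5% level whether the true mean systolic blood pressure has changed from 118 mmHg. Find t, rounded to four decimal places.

H0: μ = 118; H1: μ ≠ 118 (one-sample t-test, two-sided).
t = (x̄ − μ₀)/(s/√n) = (116 − 118)/(8.2/√12) = -0.8449
df = n − 1 = 11
Two-sided p-value ≈ 0.4162
Since p ≈ 0.4162 > α = 0.025, fail to reject H0; the data do not provide sufficient evidence against H0.

-0.8449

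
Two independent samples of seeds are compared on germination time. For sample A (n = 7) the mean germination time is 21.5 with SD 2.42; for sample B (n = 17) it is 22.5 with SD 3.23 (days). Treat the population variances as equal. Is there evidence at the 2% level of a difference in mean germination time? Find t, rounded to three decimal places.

-0.735

Let group 1 = sample A, group 2 = sample B. H0: μ_1 = μ_2; H1: μ_1 ≠ μ_2 (two-sample pooled-variance t-test, two-sided).
s_p² = [(7−1)·2.42² + (17−1)·3.23²]/(7+17−2) = 9.18476
t = (21.5 − 22.5)/√[9.18476·(1/7 + 1/17)] = -0.735
df = n₁ + n₂ − 2 = 22
Two-sided p-value ≈ 0.4703
Since p ≈ 0.4703 > α = 0.02, fail to reject H0; the data do not provide sufficient evidence against H0.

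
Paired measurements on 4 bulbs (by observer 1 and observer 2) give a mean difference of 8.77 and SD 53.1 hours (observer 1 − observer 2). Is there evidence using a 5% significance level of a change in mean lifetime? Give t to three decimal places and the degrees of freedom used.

H0: μ_d = 0; H1: μ_d ≠ 0 (paired t-test on the differences, two-sided).
t = d̄/(s_d/√n) = 8.77/(53.1/√4) = 0.330
df = n − 1 = 3
Two-sided p-value ≈ 0.7629
Since p ≈ 0.7629 > α = 0.05, fail to reject H0; the data do not provide sufficient evidence against H0.

t = 0.330, df = 3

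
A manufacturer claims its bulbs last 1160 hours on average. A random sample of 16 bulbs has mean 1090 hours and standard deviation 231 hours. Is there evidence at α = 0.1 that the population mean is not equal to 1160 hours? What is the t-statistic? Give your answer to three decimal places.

H0: μ = 1160; H1: μ ≠ 1160 (one-sample t-test, two-sided).
t = (x̄ − μ₀)/(s/√n) = (1090 − 1160)/(231/√16) = -1.212
df = n − 1 = 15
Two-sided p-value ≈ 0.244
Since p ≈ 0.244 > α = 0.1, fail to reject H0; the data do not provide sufficient evidence against H0.

-1.212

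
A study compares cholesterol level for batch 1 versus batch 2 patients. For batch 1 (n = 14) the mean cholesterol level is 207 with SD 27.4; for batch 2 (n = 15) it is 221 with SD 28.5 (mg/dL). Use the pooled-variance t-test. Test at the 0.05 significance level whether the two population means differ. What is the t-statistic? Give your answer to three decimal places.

Let group 1 = batch 1, group 2 = batch 2. H0: μ_1 = μ_2; H1: μ_1 ≠ μ_2 (two-sample pooled-variance t-test, two-sided).
s_p² = [(14−1)·27.4² + (15−1)·28.5²]/(14+15−2) = 782.644
t = (207 − 221)/√[782.644·(1/14 + 1/15)] = -1.347
df = n₁ + n₂ − 2 = 27
Two-sided p-value ≈ 0.189
Since p ≈ 0.189 > α = 0.05, fail to reject H0; the evidence is not statistically significant.

-1.347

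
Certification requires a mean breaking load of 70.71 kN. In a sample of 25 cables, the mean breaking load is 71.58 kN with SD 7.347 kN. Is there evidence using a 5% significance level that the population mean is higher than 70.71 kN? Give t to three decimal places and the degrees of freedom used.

t = 0.592, df = 24

H0: μ = 70.71; H1: μ > 70.71 (one-sample t-test, right-tailed).
t = (x̄ − μ₀)/(s/√n) = (71.58 − 70.71)/(7.347/√25) = 0.592
df = n − 1 = 24
p-value = P(T ≥ 0.592) ≈ 0.2797
Since p ≈ 0.2797 > α = 0.05, fail to reject H0; the data do not provide sufficient evidence against H0.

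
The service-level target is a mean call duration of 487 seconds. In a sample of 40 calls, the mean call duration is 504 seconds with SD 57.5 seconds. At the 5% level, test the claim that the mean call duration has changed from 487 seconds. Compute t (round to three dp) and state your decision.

H0: μ = 487; H1: μ ≠ 487 (one-sample t-test, two-sided).
t = (x̄ − μ₀)/(s/√n) = (504 − 487)/(57.5/√40) = 1.870
df = n − 1 = 39
Two-sided p-value ≈ 0.069
Since p ≈ 0.069 > α = 0.05, fail to reject H0; the evidence is not statistically significant.

t = 1.870; fail to reject H0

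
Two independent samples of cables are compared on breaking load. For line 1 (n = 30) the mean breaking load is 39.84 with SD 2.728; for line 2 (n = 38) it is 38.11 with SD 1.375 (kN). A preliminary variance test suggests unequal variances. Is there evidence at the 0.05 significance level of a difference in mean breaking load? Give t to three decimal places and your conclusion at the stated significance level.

t = 3.170; reject H0

Let group 1 = line 1, group 2 = line 2. H0: μ_1 = μ_2; H1: μ_1 ≠ μ_2 (Welch's two-sample t-test, two-sided).
t = (x̄_1 − x̄_2)/√(s_1²/n_1 + s_2²/n_2) = (39.84 − 38.11)/√(2.728²/30 + 1.375²/38) = 3.170
Welch–Satterthwaite df ≈ 40.52
Two-sided p-value ≈ 0.003
Since p ≈ 0.003 < α = 0.05, reject H0; the evidence is statistically significant.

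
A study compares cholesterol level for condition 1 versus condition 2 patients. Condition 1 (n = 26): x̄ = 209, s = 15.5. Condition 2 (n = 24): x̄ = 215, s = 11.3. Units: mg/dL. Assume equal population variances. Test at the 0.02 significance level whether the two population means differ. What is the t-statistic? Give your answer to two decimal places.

-1.55

Let group 1 = condition 1, group 2 = condition 2. H0: μ_1 = μ_2; H1: μ_1 ≠ μ_2 (two-sample pooled-variance t-test, two-sided).
s_p² = [(26−1)·15.5² + (24−1)·11.3²]/(26+24−2) = 186.315
t = (209 − 215)/√[186.315·(1/26 + 1/24)] = -1.55
df = n₁ + n₂ − 2 = 48
Two-sided p-value ≈ 0.1270
Since p ≈ 0.1270 > α = 0.02, fail to reject H0; the evidence is not statistically significant.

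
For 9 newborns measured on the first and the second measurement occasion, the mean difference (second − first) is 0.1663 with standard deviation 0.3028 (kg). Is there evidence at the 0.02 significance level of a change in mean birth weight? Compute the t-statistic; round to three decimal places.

1.648

H0: μ_d = 0; H1: μ_d ≠ 0 (paired t-test on the differences, two-sided).
t = d̄/(s_d/√n) = 0.1663/(0.3028/√9) = 1.648
df = n − 1 = 8
Two-sided p-value ≈ 0.1380
Since p ≈ 0.1380 > α = 0.02, fail to reject H0; the data do not provide sufficient evidence against H0.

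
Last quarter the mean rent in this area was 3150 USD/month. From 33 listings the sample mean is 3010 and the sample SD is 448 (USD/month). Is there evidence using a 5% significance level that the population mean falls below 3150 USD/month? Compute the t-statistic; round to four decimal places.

H0: μ = 3150; H1: μ < 3150 (one-sample t-test, left-tailed).
t = (x̄ − μ₀)/(s/√n) = (3010 − 3150)/(448/√33) = -1.7952
df = n − 1 = 32
p-value = P(T ≤ -1.7952) ≈ 0.0410
Since p ≈ 0.0410 < α = 0.05, reject H0; the evidence is statistically significant.

-1.7952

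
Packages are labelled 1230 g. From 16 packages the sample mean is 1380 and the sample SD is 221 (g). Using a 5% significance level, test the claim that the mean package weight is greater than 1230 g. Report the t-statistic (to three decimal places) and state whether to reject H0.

t = 2.715; reject H0

H0: μ = 1230; H1: μ > 1230 (one-sample t-test, right-tailed).
t = (x̄ − μ₀)/(s/√n) = (1380 − 1230)/(221/√16) = 2.715
df = n − 1 = 15
p-value = P(T ≥ 2.715) ≈ 0.008
Since p ≈ 0.008 < α = 0.05, reject H0; the evidence is statistically significant.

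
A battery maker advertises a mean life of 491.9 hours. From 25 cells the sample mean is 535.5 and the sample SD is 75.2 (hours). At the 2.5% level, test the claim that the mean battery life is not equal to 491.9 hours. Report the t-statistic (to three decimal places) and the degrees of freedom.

H0: μ = 491.9; H1: μ ≠ 491.9 (one-sample t-test, two-sided).
t = (x̄ − μ₀)/(s/√n) = (535.5 − 491.9)/(75.2/√25) = 2.899
df = n − 1 = 24
Two-sided p-value ≈ 0.0079
Since p ≈ 0.0079 < α = 0.025, reject H0; the data support H1.

t = 2.899, df = 24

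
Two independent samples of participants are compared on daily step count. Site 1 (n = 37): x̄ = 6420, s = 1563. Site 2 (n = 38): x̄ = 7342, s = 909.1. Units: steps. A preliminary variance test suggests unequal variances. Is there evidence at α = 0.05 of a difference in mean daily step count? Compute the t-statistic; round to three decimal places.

Let group 1 = site 1, group 2 = site 2. H0: μ_1 = μ_2; H1: μ_1 ≠ μ_2 (Welch's two-sample t-test, two-sided).
t = (x̄_1 − x̄_2)/√(s_1²/n_1 + s_2²/n_2) = (6420 − 7342)/√(1563²/37 + 909.1²/38) = -3.112
Welch–Satterthwaite df ≈ 57.55
Two-sided p-value ≈ 0.003
Since p ≈ 0.003 < α = 0.05, reject H0; the data support H1.

-3.112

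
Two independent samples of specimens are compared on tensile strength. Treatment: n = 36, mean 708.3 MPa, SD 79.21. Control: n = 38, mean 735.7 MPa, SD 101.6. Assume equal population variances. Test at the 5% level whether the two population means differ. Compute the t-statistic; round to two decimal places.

-1.29

Let group 1 = treatment, group 2 = control. H0: μ_1 = μ_2; H1: μ_1 ≠ μ_2 (two-sample pooled-variance t-test, two-sided).
s_p² = [(36−1)·79.21² + (38−1)·101.6²]/(36+38−2) = 8354.62
t = (708.3 − 735.7)/√[8354.62·(1/36 + 1/38)] = -1.29
df = n₁ + n₂ − 2 = 72
Two-sided p-value ≈ 0.2016
Since p ≈ 0.2016 > α = 0.05, fail to reject H0; the data do not provide sufficient evidence against H0.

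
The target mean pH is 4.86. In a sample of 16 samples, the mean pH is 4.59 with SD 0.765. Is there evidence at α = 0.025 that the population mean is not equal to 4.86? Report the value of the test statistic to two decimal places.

-1.41

H0: μ = 4.86; H1: μ ≠ 4.86 (one-sample t-test, two-sided).
t = (x̄ − μ₀)/(s/√n) = (4.59 − 4.86)/(0.765/√16) = -1.41
df = n − 1 = 15
Two-sided p-value ≈ 0.178
Since p ≈ 0.178 > α = 0.025, fail to reject H0; the data do not provide sufficient evidence against H0.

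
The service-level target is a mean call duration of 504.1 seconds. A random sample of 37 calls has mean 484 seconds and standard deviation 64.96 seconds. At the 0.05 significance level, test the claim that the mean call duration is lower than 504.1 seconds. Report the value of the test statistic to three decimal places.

H0: μ = 504.1; H1: μ < 504.1 (one-sample t-test, left-tailed).
t = (x̄ − μ₀)/(s/√n) = (484 − 504.1)/(64.96/√37) = -1.882
df = n − 1 = 36
p-value = P(T ≤ -1.882) ≈ 0.0340
Since p ≈ 0.0340 < α = 0.05, reject H0; the evidence is statistically significant.

-1.882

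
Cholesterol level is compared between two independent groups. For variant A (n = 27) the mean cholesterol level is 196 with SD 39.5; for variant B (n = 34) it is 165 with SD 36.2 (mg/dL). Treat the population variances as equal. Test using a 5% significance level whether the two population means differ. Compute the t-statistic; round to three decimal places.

3.191

Let group 1 = variant A, group 2 = variant B. H0: μ_1 = μ_2; H1: μ_1 ≠ μ_2 (two-sample pooled-variance t-test, two-sided).
s_p² = [(27−1)·39.5² + (34−1)·36.2²]/(27+34−2) = 1420.53
t = (196 − 165)/√[1420.53·(1/27 + 1/34)] = 3.191
df = n₁ + n₂ − 2 = 59
Two-sided p-value ≈ 0.002
Since p ≈ 0.002 < α = 0.05, reject H0; the evidence is statistically significant.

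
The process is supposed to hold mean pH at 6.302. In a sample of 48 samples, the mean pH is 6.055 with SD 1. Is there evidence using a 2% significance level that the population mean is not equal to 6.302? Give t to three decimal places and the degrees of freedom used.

H0: μ = 6.302; H1: μ ≠ 6.302 (one-sample t-test, two-sided).
t = (x̄ − μ₀)/(s/√n) = (6.055 − 6.302)/(1/√48) = -1.711
df = n − 1 = 47
Two-sided p-value ≈ 0.0936
Since p ≈ 0.0936 > α = 0.02, fail to reject H0; the data do not provide sufficient evidence against H0.

t = -1.711, df = 47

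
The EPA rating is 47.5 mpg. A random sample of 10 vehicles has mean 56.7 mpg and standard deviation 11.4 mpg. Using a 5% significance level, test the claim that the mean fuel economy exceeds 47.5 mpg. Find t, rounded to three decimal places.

H0: μ = 47.5; H1: μ > 47.5 (one-sample t-test, right-tailed).
t = (x̄ − μ₀)/(s/√n) = (56.7 − 47.5)/(11.4/√10) = 2.552
df = n − 1 = 9
p-value = P(T ≥ 2.552) ≈ 0.0155
Since p ≈ 0.0155 < α = 0.05, reject H0; the evidence is statistically significant.

2.552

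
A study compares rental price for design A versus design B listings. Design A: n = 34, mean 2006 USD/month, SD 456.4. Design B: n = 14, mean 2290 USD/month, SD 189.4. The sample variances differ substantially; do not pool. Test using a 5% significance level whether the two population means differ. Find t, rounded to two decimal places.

Let group 1 = design A, group 2 = design B. H0: μ_1 = μ_2; H1: μ_1 ≠ μ_2 (Welch's two-sample t-test, two-sided).
t = (x̄_1 − x̄_2)/√(s_1²/n_1 + s_2²/n_2) = (2006 − 2290)/√(456.4²/34 + 189.4²/14) = -3.05
Welch–Satterthwaite df ≈ 45.97
Two-sided p-value ≈ 0.0038
Since p ≈ 0.0038 < α = 0.05, reject H0; the evidence is statistically significant.

-3.05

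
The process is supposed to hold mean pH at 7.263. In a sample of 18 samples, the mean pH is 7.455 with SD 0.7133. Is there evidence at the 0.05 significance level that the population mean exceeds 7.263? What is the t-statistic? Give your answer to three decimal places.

H0: μ = 7.263; H1: μ > 7.263 (one-sample t-test, right-tailed).
t = (x̄ − μ₀)/(s/√n) = (7.455 − 7.263)/(0.7133/√18) = 1.142
df = n − 1 = 17
p-value = P(T ≥ 1.142) ≈ 0.1346
Since p ≈ 0.1346 > α = 0.05, fail to reject H0; the evidence is not statistically significant.

1.142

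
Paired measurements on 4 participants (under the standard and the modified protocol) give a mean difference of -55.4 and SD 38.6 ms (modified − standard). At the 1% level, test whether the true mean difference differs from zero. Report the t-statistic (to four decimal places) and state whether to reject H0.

t = -2.8705; fail to reject H0

H0: μ_d = 0; H1: μ_d ≠ 0 (paired t-test on the differences, two-sided).
t = d̄/(s_d/√n) = -55.4/(38.6/√4) = -2.8705
df = n − 1 = 3
Two-sided p-value ≈ 0.064
Since p ≈ 0.064 > α = 0.01, fail to reject H0; the data do not provide sufficient evidence against H0.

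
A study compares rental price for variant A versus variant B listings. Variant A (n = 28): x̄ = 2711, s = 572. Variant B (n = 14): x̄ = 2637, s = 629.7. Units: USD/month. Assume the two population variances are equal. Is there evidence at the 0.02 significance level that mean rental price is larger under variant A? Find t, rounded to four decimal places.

Let group 1 = variant A, group 2 = variant B. H0: μ_1 = μ_2; H1: μ_1 > μ_2 (two-sample pooled-variance t-test, right-tailed).
s_p² = [(28−1)·572² + (14−1)·629.7²]/(28+14−2) = 349719
t = (2711 − 2637)/√[349719·(1/28 + 1/14)] = 0.3823
df = n₁ + n₂ − 2 = 40
p-value = P(T ≥ 0.3823) ≈ 0.352
Since p ≈ 0.352 > α = 0.02, fail to reject H0; the data do not provide sufficient evidence against H0.

0.3823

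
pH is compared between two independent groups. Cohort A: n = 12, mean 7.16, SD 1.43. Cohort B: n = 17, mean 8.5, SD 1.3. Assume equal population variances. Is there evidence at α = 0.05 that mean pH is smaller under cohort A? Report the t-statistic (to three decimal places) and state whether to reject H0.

Let group 1 = cohort A, group 2 = cohort B. H0: μ_1 = μ_2; H1: μ_1 < μ_2 (two-sample pooled-variance t-test, left-tailed).
s_p² = [(12−1)·1.43² + (17−1)·1.3²]/(12+17−2) = 1.83459
t = (7.16 − 8.5)/√[1.83459·(1/12 + 1/17)] = -2.624
df = n₁ + n₂ − 2 = 27
p-value = P(T ≤ -2.624) ≈ 0.007
Since p ≈ 0.007 < α = 0.05, reject H0; the evidence is statistically significant.

t = -2.624; reject H0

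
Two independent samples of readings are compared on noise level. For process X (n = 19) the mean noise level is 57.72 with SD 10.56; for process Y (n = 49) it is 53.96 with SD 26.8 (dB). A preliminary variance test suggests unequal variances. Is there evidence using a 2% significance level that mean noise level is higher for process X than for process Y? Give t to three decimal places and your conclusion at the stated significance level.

t = 0.830; fail to reject H0

Let group 1 = process X, group 2 = process Y. H0: μ_1 = μ_2; H1: μ_1 > μ_2 (Welch's two-sample t-test, right-tailed).
t = (x̄_1 − x̄_2)/√(s_1²/n_1 + s_2²/n_2) = (57.72 − 53.96)/√(10.56²/19 + 26.8²/49) = 0.830
Welch–Satterthwaite df ≈ 65.94
p-value = P(T ≥ 0.830) ≈ 0.205
Since p ≈ 0.205 > α = 0.02, fail to reject H0; the data do not provide sufficient evidence against H0.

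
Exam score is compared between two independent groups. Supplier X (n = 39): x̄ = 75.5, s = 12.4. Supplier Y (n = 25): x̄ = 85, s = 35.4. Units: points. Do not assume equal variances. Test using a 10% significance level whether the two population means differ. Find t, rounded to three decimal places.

-1.292

Let group 1 = supplier X, group 2 = supplier Y. H0: μ_1 = μ_2; H1: μ_1 ≠ μ_2 (Welch's two-sample t-test, two-sided).
t = (x̄_1 − x̄_2)/√(s_1²/n_1 + s_2²/n_2) = (75.5 − 85)/√(12.4²/39 + 35.4²/25) = -1.292
Welch–Satterthwaite df ≈ 27.82
Two-sided p-value ≈ 0.2070
Since p ≈ 0.2070 > α = 0.1, fail to reject H0; the evidence is not statistically significant.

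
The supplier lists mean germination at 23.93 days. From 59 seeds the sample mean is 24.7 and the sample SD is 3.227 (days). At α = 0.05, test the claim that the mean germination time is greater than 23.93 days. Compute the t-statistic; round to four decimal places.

H0: μ = 23.93; H1: μ > 23.93 (one-sample t-test, right-tailed).
t = (x̄ − μ₀)/(s/√n) = (24.7 − 23.93)/(3.227/√59) = 1.8328
df = n − 1 = 58
p-value = P(T ≥ 1.8328) ≈ 0.036
Since p ≈ 0.036 < α = 0.05, reject H0; the data support H1.

1.8328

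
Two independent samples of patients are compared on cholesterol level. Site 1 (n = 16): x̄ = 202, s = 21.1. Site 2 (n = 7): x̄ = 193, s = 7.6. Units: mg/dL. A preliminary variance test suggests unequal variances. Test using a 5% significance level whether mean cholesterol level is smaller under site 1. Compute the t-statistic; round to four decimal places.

1.4984

Let group 1 = site 1, group 2 = site 2. H0: μ_1 = μ_2; H1: μ_1 < μ_2 (Welch's two-sample t-test, left-tailed).
t = (x̄_1 − x̄_2)/√(s_1²/n_1 + s_2²/n_2) = (202 − 193)/√(21.1²/16 + 7.6²/7) = 1.4984
Welch–Satterthwaite df ≈ 20.67
p-value = P(T ≤ 1.4984) ≈ 0.9254
Since p ≈ 0.9254 > α = 0.05, fail to reject H0; the evidence is not statistically significant.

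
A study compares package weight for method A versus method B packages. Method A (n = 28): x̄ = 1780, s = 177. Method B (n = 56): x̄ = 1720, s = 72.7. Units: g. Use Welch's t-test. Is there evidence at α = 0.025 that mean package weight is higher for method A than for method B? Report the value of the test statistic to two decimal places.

1.72

Let group 1 = method A, group 2 = method B. H0: μ_1 = μ_2; H1: μ_1 > μ_2 (Welch's two-sample t-test, right-tailed).
t = (x̄_1 − x̄_2)/√(s_1²/n_1 + s_2²/n_2) = (1780 − 1720)/√(177²/28 + 72.7²/56) = 1.72
Welch–Satterthwaite df ≈ 31.64
p-value = P(T ≥ 1.72) ≈ 0.0474
Since p ≈ 0.0474 > α = 0.025, fail to reject H0; the evidence is not statistically significant.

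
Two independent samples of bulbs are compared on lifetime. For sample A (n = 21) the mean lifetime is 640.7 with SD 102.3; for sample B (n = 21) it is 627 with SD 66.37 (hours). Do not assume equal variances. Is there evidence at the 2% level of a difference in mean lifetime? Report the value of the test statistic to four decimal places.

Let group 1 = sample A, group 2 = sample B. H0: μ_1 = μ_2; H1: μ_1 ≠ μ_2 (Welch's two-sample t-test, two-sided).
t = (x̄_1 − x̄_2)/√(s_1²/n_1 + s_2²/n_2) = (640.7 − 627)/√(102.3²/21 + 66.37²/21) = 0.5148
Welch–Satterthwaite df ≈ 34.30
Two-sided p-value ≈ 0.6100
Since p ≈ 0.6100 > α = 0.02, fail to reject H0; the evidence is not statistically significant.

0.5148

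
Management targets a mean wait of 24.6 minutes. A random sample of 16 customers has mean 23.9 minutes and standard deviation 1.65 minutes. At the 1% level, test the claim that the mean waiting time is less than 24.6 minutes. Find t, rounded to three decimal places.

H0: μ = 24.6; H1: μ < 24.6 (one-sample t-test, left-tailed).
t = (x̄ − μ₀)/(s/√n) = (23.9 − 24.6)/(1.65/√16) = -1.697
df = n − 1 = 15
p-value = P(T ≤ -1.697) ≈ 0.0552
Since p ≈ 0.0552 > α = 0.01, fail to reject H0; the evidence is not statistically significant.

-1.697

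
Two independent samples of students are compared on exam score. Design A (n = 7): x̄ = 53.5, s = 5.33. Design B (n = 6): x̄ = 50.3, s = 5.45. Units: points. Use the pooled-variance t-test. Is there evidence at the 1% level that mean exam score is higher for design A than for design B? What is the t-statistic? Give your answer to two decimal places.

1.07

Let group 1 = design A, group 2 = design B. H0: μ_1 = μ_2; H1: μ_1 > μ_2 (two-sample pooled-variance t-test, right-tailed).
s_p² = [(7−1)·5.33² + (6−1)·5.45²]/(7+6−2) = 28.9969
t = (53.5 − 50.3)/√[28.9969·(1/7 + 1/6)] = 1.07
df = n₁ + n₂ − 2 = 11
p-value = P(T ≥ 1.07) ≈ 0.1542
Since p ≈ 0.1542 > α = 0.01, fail to reject H0; the evidence is not statistically significant.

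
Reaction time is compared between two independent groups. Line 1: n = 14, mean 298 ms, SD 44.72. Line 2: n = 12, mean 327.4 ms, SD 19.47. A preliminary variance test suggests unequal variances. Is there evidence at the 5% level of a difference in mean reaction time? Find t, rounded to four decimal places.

-2.2260

Let group 1 = line 1, group 2 = line 2. H0: μ_1 = μ_2; H1: μ_1 ≠ μ_2 (Welch's two-sample t-test, two-sided).
t = (x̄_1 − x̄_2)/√(s_1²/n_1 + s_2²/n_2) = (298 − 327.4)/√(44.72²/14 + 19.47²/12) = -2.2260
Welch–Satterthwaite df ≈ 18.33
Two-sided p-value ≈ 0.039
Since p ≈ 0.039 < α = 0.05, reject H0; the evidence is statistically significant.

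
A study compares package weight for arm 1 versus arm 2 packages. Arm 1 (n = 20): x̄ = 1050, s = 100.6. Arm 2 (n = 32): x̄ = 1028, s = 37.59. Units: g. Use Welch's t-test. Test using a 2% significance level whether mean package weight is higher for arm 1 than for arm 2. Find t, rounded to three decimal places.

Let group 1 = arm 1, group 2 = arm 2. H0: μ_1 = μ_2; H1: μ_1 > μ_2 (Welch's two-sample t-test, right-tailed).
t = (x̄_1 − x̄_2)/√(s_1²/n_1 + s_2²/n_2) = (1050 − 1028)/√(100.6²/20 + 37.59²/32) = 0.938
Welch–Satterthwaite df ≈ 22.36
p-value = P(T ≥ 0.938) ≈ 0.179
Since p ≈ 0.179 > α = 0.02, fail to reject H0; the evidence is not statistically significant.

0.938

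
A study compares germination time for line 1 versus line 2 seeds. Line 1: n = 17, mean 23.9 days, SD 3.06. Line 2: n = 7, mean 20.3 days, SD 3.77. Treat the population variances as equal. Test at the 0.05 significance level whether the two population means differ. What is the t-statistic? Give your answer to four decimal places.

Let group 1 = line 1, group 2 = line 2. H0: μ_1 = μ_2; H1: μ_1 ≠ μ_2 (two-sample pooled-variance t-test, two-sided).
s_p² = [(17−1)·3.06² + (7−1)·3.77²]/(17+7−2) = 10.6861
t = (23.9 − 20.3)/√[10.6861·(1/17 + 1/7)] = 2.4522
df = n₁ + n₂ − 2 = 22
Two-sided p-value ≈ 0.023
Since p ≈ 0.023 < α = 0.05, reject H0; the data support H1.

2.4522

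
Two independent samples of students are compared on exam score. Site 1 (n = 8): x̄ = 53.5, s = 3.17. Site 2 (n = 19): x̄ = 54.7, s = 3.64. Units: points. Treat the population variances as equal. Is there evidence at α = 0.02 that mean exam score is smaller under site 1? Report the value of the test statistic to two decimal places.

Let group 1 = site 1, group 2 = site 2. H0: μ_1 = μ_2; H1: μ_1 < μ_2 (two-sample pooled-variance t-test, left-tailed).
s_p² = [(8−1)·3.17² + (19−1)·3.64²]/(8+19−2) = 12.3534
t = (53.5 − 54.7)/√[12.3534·(1/8 + 1/19)] = -0.81
df = n₁ + n₂ − 2 = 25
p-value = P(T ≤ -0.81) ≈ 0.2128
Since p ≈ 0.2128 > α = 0.02, fail to reject H0; the data do not provide sufficient evidence against H0.

-0.81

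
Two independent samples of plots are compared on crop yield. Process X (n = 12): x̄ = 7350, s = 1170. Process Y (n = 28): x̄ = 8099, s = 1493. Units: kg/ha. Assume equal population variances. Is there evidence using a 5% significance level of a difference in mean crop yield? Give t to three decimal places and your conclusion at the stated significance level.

Let group 1 = process X, group 2 = process Y. H0: μ_1 = μ_2; H1: μ_1 ≠ μ_2 (two-sample pooled-variance t-test, two-sided).
s_p² = [(12−1)·1170² + (28−1)·1493²]/(12+28−2) = 1980060
t = (7350 − 8099)/√[1980060·(1/12 + 1/28)] = -1.543
df = n₁ + n₂ − 2 = 38
Two-sided p-value ≈ 0.1312
Since p ≈ 0.1312 > α = 0.05, fail to reject H0; the data do not provide sufficient evidence against H0.

t = -1.543; fail to reject H0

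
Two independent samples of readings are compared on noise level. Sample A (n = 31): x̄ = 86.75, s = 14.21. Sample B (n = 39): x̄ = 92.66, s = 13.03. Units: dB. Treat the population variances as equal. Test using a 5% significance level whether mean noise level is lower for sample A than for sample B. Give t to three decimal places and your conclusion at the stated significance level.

Let group 1 = sample A, group 2 = sample B. H0: μ_1 = μ_2; H1: μ_1 < μ_2 (two-sample pooled-variance t-test, left-tailed).
s_p² = [(31−1)·14.21² + (39−1)·13.03²]/(31+39−2) = 183.962
t = (86.75 − 92.66)/√[183.962·(1/31 + 1/39)] = -1.811
df = n₁ + n₂ − 2 = 68
p-value = P(T ≤ -1.811) ≈ 0.037
Since p ≈ 0.037 < α = 0.05, reject H0; the evidence is statistically significant.

t = -1.811; reject H0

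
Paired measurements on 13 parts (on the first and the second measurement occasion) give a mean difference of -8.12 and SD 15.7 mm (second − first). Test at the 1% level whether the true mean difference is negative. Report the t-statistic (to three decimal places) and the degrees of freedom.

H0: μ_d = 0; H1: μ_d < 0 (paired t-test on the differences, left-tailed).
t = d̄/(s_d/√n) = -8.12/(15.7/√13) = -1.865
df = n − 1 = 12
p-value = P(T ≤ -1.865) ≈ 0.0434
Since p ≈ 0.0434 > α = 0.01, fail to reject H0; the data do not provide sufficient evidence against H0.

t = -1.865, df = 12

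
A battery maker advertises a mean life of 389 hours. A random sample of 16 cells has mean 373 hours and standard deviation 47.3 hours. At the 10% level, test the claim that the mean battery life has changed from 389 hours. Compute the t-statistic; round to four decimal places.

-1.3531

H0: μ = 389; H1: μ ≠ 389 (one-sample t-test, two-sided).
t = (x̄ − μ₀)/(s/√n) = (373 − 389)/(47.3/√16) = -1.3531
df = n − 1 = 15
Two-sided p-value ≈ 0.196
Since p ≈ 0.196 > α = 0.1, fail to reject H0; the evidence is not statistically significant.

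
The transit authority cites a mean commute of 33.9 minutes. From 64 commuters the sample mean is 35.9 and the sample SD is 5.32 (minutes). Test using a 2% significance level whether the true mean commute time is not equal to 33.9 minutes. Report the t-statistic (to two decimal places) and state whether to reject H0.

t = 3.01; reject H0

H0: μ = 33.9; H1: μ ≠ 33.9 (one-sample t-test, two-sided).
t = (x̄ − μ₀)/(s/√n) = (35.9 − 33.9)/(5.32/√64) = 3.01
df = n − 1 = 63
Two-sided p-value ≈ 0.004
Since p ≈ 0.004 < α = 0.02, reject H0; the evidence is statistically significant.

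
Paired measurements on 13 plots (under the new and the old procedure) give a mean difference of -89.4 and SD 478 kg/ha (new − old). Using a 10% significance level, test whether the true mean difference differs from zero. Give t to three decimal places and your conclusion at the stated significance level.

H0: μ_d = 0; H1: μ_d ≠ 0 (paired t-test on the differences, two-sided).
t = d̄/(s_d/√n) = -89.4/(478/√13) = -0.674
df = n − 1 = 12
Two-sided p-value ≈ 0.513
Since p ≈ 0.513 > α = 0.1, fail to reject H0; the evidence is not statistically significant.

t = -0.674; fail to reject H0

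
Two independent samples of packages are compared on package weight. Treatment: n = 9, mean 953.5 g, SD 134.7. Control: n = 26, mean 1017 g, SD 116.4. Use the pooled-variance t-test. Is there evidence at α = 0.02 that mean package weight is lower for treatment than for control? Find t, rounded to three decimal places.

Let group 1 = treatment, group 2 = control. H0: μ_1 = μ_2; H1: μ_1 < μ_2 (two-sample pooled-variance t-test, left-tailed).
s_p² = [(9−1)·134.7² + (26−1)·116.4²]/(9+26−2) = 14662.9
t = (953.5 − 1017)/√[14662.9·(1/9 + 1/26)] = -1.356
df = n₁ + n₂ − 2 = 33
p-value = P(T ≤ -1.356) ≈ 0.092
Since p ≈ 0.092 > α = 0.02, fail to reject H0; the evidence is not statistically significant.

-1.356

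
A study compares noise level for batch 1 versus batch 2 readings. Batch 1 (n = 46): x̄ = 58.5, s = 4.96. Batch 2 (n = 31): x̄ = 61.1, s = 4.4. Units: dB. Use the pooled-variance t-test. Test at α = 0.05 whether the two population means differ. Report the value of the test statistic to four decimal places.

-2.3586

Let group 1 = batch 1, group 2 = batch 2. H0: μ_1 = μ_2; H1: μ_1 ≠ μ_2 (two-sample pooled-variance t-test, two-sided).
s_p² = [(46−1)·4.96² + (31−1)·4.4²]/(46+31−2) = 22.505
t = (58.5 − 61.1)/√[22.505·(1/46 + 1/31)] = -2.3586
df = n₁ + n₂ − 2 = 75
Two-sided p-value ≈ 0.0210
Since p ≈ 0.0210 < α = 0.05, reject H0; the data support H1.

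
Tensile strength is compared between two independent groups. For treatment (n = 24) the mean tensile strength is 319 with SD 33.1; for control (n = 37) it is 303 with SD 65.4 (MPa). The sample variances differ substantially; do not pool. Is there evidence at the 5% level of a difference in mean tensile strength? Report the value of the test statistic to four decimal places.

Let group 1 = treatment, group 2 = control. H0: μ_1 = μ_2; H1: μ_1 ≠ μ_2 (Welch's two-sample t-test, two-sided).
t = (x̄_1 − x̄_2)/√(s_1²/n_1 + s_2²/n_2) = (319 − 303)/√(33.1²/24 + 65.4²/37) = 1.2600
Welch–Satterthwaite df ≈ 56.30
Two-sided p-value ≈ 0.213
Since p ≈ 0.213 > α = 0.05, fail to reject H0; the data do not provide sufficient evidence against H0.

1.2600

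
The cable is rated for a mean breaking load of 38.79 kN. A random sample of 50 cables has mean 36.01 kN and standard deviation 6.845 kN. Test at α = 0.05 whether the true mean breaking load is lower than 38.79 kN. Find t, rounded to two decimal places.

-2.87

H0: μ = 38.79; H1: μ < 38.79 (one-sample t-test, left-tailed).
t = (x̄ − μ₀)/(s/√n) = (36.01 − 38.79)/(6.845/√50) = -2.87
df = n − 1 = 49
p-value = P(T ≤ -2.87) ≈ 0.0030
Since p ≈ 0.0030 < α = 0.05, reject H0; the evidence is statistically significant.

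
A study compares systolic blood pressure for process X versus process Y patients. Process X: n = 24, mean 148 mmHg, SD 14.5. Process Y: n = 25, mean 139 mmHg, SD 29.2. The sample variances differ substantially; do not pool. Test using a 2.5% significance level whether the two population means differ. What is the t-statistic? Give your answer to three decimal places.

Let group 1 = process X, group 2 = process Y. H0: μ_1 = μ_2; H1: μ_1 ≠ μ_2 (Welch's two-sample t-test, two-sided).
t = (x̄_1 − x̄_2)/√(s_1²/n_1 + s_2²/n_2) = (148 − 139)/√(14.5²/24 + 29.2²/25) = 1.375
Welch–Satterthwaite df ≈ 35.47
Two-sided p-value ≈ 0.1779
Since p ≈ 0.1779 > α = 0.025, fail to reject H0; the data do not provide sufficient evidence against H0.

1.375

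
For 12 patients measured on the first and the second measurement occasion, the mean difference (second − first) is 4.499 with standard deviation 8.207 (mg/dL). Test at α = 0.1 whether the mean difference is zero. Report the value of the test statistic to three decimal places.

1.899

H0: μ_d = 0; H1: μ_d ≠ 0 (paired t-test on the differences, two-sided).
t = d̄/(s_d/√n) = 4.499/(8.207/√12) = 1.899
df = n − 1 = 11
Two-sided p-value ≈ 0.0841
Since p ≈ 0.0841 < α = 0.1, reject H0; the data support H1.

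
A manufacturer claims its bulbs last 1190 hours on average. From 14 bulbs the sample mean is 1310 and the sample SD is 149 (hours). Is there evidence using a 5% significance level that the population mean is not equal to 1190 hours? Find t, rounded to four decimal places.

3.0134

H0: μ = 1190; H1: μ ≠ 1190 (one-sample t-test, two-sided).
t = (x̄ − μ₀)/(s/√n) = (1310 − 1190)/(149/√14) = 3.0134
df = n − 1 = 13
Two-sided p-value ≈ 0.010
Since p ≈ 0.010 < α = 0.05, reject H0; the evidence is statistically significant.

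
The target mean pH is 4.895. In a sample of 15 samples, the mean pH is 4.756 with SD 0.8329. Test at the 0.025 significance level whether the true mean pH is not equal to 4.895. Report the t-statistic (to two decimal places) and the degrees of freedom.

t = -0.65, df = 14

H0: μ = 4.895; H1: μ ≠ 4.895 (one-sample t-test, two-sided).
t = (x̄ − μ₀)/(s/√n) = (4.756 − 4.895)/(0.8329/√15) = -0.65
df = n − 1 = 14
Two-sided p-value ≈ 0.5285
Since p ≈ 0.5285 > α = 0.025, fail to reject H0; the data do not provide sufficient evidence against H0.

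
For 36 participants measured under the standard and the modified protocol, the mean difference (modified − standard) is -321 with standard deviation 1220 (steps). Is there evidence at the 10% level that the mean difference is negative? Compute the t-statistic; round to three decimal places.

H0: μ_d = 0; H1: μ_d < 0 (paired t-test on the differences, left-tailed).
t = d̄/(s_d/√n) = -321/(1220/√36) = -1.579
df = n − 1 = 35
p-value = P(T ≤ -1.579) ≈ 0.062
Since p ≈ 0.062 < α = 0.1, reject H0; the data support H1.

-1.579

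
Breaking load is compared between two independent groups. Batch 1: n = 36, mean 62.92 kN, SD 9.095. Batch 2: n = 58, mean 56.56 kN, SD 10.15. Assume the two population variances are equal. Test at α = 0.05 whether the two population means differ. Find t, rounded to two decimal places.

3.07

Let group 1 = batch 1, group 2 = batch 2. H0: μ_1 = μ_2; H1: μ_1 ≠ μ_2 (two-sample pooled-variance t-test, two-sided).
s_p² = [(36−1)·9.095² + (58−1)·10.15²]/(36+58−2) = 95.2984
t = (62.92 − 56.56)/√[95.2984·(1/36 + 1/58)] = 3.07
df = n₁ + n₂ − 2 = 92
Two-sided p-value ≈ 0.003
Since p ≈ 0.003 < α = 0.05, reject H0; the data support H1.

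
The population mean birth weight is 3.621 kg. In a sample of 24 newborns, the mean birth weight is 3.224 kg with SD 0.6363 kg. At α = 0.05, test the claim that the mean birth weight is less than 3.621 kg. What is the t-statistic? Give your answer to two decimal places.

-3.06

H0: μ = 3.621; H1: μ < 3.621 (one-sample t-test, left-tailed).
t = (x̄ − μ₀)/(s/√n) = (3.224 − 3.621)/(0.6363/√24) = -3.06
df = n − 1 = 23
p-value = P(T ≤ -3.06) ≈ 0.003
Since p ≈ 0.003 < α = 0.05, reject H0; the data support H1.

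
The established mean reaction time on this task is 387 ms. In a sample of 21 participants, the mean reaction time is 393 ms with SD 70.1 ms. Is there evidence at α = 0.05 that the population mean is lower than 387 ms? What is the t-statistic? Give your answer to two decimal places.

0.39

H0: μ = 387; H1: μ < 387 (one-sample t-test, left-tailed).
t = (x̄ − μ₀)/(s/√n) = (393 − 387)/(70.1/√21) = 0.39
df = n − 1 = 20
p-value = P(T ≤ 0.39) ≈ 0.650
Since p ≈ 0.650 > α = 0.05, fail to reject H0; the evidence is not statistically significant.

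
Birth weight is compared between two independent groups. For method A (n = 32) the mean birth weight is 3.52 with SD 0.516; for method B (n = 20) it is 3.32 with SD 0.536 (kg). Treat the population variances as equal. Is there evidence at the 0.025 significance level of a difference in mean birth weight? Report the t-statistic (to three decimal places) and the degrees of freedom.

t = 1.340, df = 50

Let group 1 = method A, group 2 = method B. H0: μ_1 = μ_2; H1: μ_1 ≠ μ_2 (two-sample pooled-variance t-test, two-sided).
s_p² = [(32−1)·0.516² + (20−1)·0.536²]/(32+20−2) = 0.274251
t = (3.52 − 3.32)/√[0.274251·(1/32 + 1/20)] = 1.340
df = n₁ + n₂ − 2 = 50
Two-sided p-value ≈ 0.186
Since p ≈ 0.186 > α = 0.025, fail to reject H0; the data do not provide sufficient evidence against H0.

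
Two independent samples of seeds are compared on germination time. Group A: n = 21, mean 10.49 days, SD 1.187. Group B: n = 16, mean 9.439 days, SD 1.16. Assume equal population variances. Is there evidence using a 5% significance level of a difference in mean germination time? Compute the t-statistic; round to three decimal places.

2.694

Let group 1 = group A, group 2 = group B. H0: μ_1 = μ_2; H1: μ_1 ≠ μ_2 (two-sample pooled-variance t-test, two-sided).
s_p² = [(21−1)·1.187² + (16−1)·1.16²]/(21+16−2) = 1.38181
t = (10.49 − 9.439)/√[1.38181·(1/21 + 1/16)] = 2.694
df = n₁ + n₂ − 2 = 35
Two-sided p-value ≈ 0.011
Since p ≈ 0.011 < α = 0.05, reject H0; the data support H1.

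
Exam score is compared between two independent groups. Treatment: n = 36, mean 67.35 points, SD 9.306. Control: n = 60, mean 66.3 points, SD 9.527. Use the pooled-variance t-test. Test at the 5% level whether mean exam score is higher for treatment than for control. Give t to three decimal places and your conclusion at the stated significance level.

t = 0.527; fail to reject H0

Let group 1 = treatment, group 2 = control. H0: μ_1 = μ_2; H1: μ_1 > μ_2 (two-sample pooled-variance t-test, right-tailed).
s_p² = [(36−1)·9.306² + (60−1)·9.527²]/(36+60−2) = 89.214
t = (67.35 − 66.3)/√[89.214·(1/36 + 1/60)] = 0.527
df = n₁ + n₂ − 2 = 94
p-value = P(T ≥ 0.527) ≈ 0.300
Since p ≈ 0.300 > α = 0.05, fail to reject H0; the evidence is not statistically significant.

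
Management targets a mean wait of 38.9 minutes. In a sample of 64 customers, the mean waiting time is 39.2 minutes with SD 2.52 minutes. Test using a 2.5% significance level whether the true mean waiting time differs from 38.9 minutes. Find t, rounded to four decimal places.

0.9524

H0: μ = 38.9; H1: μ ≠ 38.9 (one-sample t-test, two-sided).
t = (x̄ − μ₀)/(s/√n) = (39.2 − 38.9)/(2.52/√64) = 0.9524
df = n − 1 = 63
Two-sided p-value ≈ 0.3445
Since p ≈ 0.3445 > α = 0.025, fail to reject H0; the evidence is not statistically significant.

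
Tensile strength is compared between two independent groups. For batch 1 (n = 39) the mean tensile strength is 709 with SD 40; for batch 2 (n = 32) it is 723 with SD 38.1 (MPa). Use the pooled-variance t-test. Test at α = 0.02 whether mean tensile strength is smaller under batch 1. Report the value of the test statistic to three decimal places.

-1.499

Let group 1 = batch 1, group 2 = batch 2. H0: μ_1 = μ_2; H1: μ_1 < μ_2 (two-sample pooled-variance t-test, left-tailed).
s_p² = [(39−1)·40² + (32−1)·38.1²]/(39+32−2) = 1533.33
t = (709 − 723)/√[1533.33·(1/39 + 1/32)] = -1.499
df = n₁ + n₂ − 2 = 69
p-value = P(T ≤ -1.499) ≈ 0.069
Since p ≈ 0.069 > α = 0.02, fail to reject H0; the evidence is not statistically significant.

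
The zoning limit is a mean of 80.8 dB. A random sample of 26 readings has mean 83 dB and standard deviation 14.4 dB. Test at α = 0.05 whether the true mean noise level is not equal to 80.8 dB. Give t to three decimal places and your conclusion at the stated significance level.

H0: μ = 80.8; H1: μ ≠ 80.8 (one-sample t-test, two-sided).
t = (x̄ − μ₀)/(s/√n) = (83 − 80.8)/(14.4/√26) = 0.779
df = n − 1 = 25
Two-sided p-value ≈ 0.443
Since p ≈ 0.443 > α = 0.05, fail to reject H0; the evidence is not statistically significant.

t = 0.779; fail to reject H0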